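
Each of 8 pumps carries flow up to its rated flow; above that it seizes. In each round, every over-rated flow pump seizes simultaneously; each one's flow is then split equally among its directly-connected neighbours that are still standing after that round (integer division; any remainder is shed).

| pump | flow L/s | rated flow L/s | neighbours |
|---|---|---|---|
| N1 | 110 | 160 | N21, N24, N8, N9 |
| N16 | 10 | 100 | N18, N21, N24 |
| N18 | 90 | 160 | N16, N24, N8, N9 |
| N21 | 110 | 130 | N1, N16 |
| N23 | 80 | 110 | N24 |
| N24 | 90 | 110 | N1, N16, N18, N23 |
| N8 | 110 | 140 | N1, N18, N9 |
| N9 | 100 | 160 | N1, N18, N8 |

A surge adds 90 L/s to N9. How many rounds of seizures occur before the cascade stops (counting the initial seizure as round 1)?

Round 1 — N9 at 190 > 160. N9 seizes.
  N9 sheds 190 L/s to N1, N18, N8: 63 each (1 lost).
    N1: 110+63 = 173 > 160
    N18: 90+63 = 153 ≤ 160
    N8: 110+63 = 173 > 140
Round 2 — N1, N8 seize.
  N1 sheds 173 L/s to N21, N24: 86 each (1 lost).
    N21: 110+86 = 196 > 130
    N24: 90+86 = 176 > 110
  N8 sheds 173 L/s to N18: 173 each.
    N18: 153+173 = 326 > 160
Round 3 — N18, N21, N24 seize.
  N18 sheds 326 L/s to N16: 326 each.
    N16: 10+326 = 336 > 100
  N21 sheds 196 L/s to N16: 196 each.
    N16: 336+196 = 532 > 100
  N24 sheds 176 L/s to N16, N23: 88 each.
    N16: 532+88 = 620 > 100
    N23: 80+88 = 168 > 110
Round 4 — N16, N23 seize.
  N16 sheds 620 L/s: no online neighbours, lost.
  N23 sheds 168 L/s: no online neighbours, lost.
No further seizures.

4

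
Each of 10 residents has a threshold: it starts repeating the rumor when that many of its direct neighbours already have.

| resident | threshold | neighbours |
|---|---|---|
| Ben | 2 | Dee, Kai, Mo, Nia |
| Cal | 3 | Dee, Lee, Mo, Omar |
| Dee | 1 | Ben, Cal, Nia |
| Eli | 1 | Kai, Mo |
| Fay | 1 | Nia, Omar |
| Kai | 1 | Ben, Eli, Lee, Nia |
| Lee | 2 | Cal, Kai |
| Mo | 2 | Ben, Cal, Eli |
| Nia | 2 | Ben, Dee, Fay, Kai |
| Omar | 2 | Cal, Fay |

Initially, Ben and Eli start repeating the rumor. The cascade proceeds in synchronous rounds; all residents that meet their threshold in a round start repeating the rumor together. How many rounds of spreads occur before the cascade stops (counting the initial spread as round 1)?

4

Round 1 — Ben, Eli start repeating the rumor (initial).
Round 2 — checking thresholds:
  Dee: 1 of 3 neighbours ≥ 1, starts repeating the rumor.
  Kai: 2 of 4 neighbours ≥ 1, starts repeating the rumor.
  Mo: 2 of 3 neighbours ≥ 2, starts repeating the rumor.
  Nia: 1 of 4 neighbours < 2, holds.
Round 3 — checking thresholds:
  Cal: 2 of 4 neighbours < 3, holds.
  Lee: 1 of 2 neighbours < 2, holds.
  Nia: 3 of 4 neighbours ≥ 2, starts repeating the rumor.
Round 4 — checking thresholds:
  Cal: 2 of 4 neighbours < 3, holds.
  Fay: 1 of 2 neighbours ≥ 1, starts repeating the rumor.
  Lee: 1 of 2 neighbours < 2, holds.
Round 5 — no new spreads; cascade stops.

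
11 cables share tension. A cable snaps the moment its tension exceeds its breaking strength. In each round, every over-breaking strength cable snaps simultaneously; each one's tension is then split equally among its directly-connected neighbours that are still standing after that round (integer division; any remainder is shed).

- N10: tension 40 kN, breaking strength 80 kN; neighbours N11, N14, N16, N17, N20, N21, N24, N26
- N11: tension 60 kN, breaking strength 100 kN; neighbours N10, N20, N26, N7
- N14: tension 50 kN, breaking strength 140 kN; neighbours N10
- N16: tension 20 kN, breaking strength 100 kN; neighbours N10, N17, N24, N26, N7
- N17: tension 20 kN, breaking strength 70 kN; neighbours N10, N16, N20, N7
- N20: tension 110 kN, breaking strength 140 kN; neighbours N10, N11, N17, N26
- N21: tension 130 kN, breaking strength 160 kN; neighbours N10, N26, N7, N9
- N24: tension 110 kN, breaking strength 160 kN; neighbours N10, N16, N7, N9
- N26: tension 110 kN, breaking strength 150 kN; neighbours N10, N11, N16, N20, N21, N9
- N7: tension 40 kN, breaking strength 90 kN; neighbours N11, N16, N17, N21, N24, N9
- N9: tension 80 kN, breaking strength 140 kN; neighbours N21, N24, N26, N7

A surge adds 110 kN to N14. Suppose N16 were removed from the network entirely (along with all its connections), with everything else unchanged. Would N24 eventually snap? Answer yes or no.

yes

With N16 removed:
Round 1 — N14 at 160 > 140. N14 snaps.
  N14 sheds 160 kN to N10: 160 each.
    N10: 40+160 = 200 > 80
Round 2 — N10 snaps.
  N10 sheds 200 kN to N11, N17, N20, N21, N24, N26: 33 each (2 lost).
    N11: 60+33 = 93 ≤ 100
    N17: 20+33 = 53 ≤ 70
    N20: 110+33 = 143 > 140
    N21: 130+33 = 163 > 160
    N24: 110+33 = 143 ≤ 160
    N26: 110+33 = 143 ≤ 150
Round 3 — N20, N21 snap.
  N20 sheds 143 kN to N11, N17, N26: 47 each (2 lost).
    N11: 93+47 = 140 > 100
    N17: 53+47 = 100 > 70
    N26: 143+47 = 190 > 150
  N21 sheds 163 kN to N26, N7, N9: 54 each (1 lost).
    N26: 190+54 = 244 > 150
    N7: 40+54 = 94 > 90
    N9: 80+54 = 134 ≤ 140
Round 4 — N11, N17, N26, N7 snap.
  N11 sheds 140 kN: no online neighbours, lost.
  N17 sheds 100 kN: no online neighbours, lost.
  N26 sheds 244 kN to N9: 244 each.
    N9: 134+244 = 378 > 140
  N7 sheds 94 kN to N24, N9: 47 each.
    N24: 143+47 = 190 > 160
    N9: 378+47 = 425 > 140
Round 5 — N24, N9 snap.
  N24 sheds 190 kN: no online neighbours, lost.
  N9 sheds 425 kN: no online neighbours, lost.
No further breaks.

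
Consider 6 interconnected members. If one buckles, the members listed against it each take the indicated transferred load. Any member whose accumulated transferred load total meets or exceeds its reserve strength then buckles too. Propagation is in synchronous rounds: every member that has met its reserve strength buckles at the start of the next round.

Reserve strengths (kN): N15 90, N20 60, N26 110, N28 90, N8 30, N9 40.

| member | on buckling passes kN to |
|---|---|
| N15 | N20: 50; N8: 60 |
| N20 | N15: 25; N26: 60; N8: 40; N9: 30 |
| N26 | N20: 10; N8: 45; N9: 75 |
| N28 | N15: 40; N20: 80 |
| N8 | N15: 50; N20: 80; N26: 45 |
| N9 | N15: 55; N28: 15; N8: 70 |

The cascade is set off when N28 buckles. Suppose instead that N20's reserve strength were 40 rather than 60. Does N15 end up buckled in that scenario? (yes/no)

With N20's reserve strength at 40:
Round 1 — N28 buckles (initial).
  N15: +40 → 40 < 90
  N20: +80 → 80 ≥ 40
Round 2 — N20 buckles.
  N15: +25 → 65 < 90
  N26: +60 → 60 < 110
  N8: +40 → 40 ≥ 30
  N9: +30 → 30 < 40
Round 3 — N8 buckles.
  N15: +50 → 115 ≥ 90
  N26: +45 → 105 < 110
Round 4 — N15 buckles.
No further bucklings.

yes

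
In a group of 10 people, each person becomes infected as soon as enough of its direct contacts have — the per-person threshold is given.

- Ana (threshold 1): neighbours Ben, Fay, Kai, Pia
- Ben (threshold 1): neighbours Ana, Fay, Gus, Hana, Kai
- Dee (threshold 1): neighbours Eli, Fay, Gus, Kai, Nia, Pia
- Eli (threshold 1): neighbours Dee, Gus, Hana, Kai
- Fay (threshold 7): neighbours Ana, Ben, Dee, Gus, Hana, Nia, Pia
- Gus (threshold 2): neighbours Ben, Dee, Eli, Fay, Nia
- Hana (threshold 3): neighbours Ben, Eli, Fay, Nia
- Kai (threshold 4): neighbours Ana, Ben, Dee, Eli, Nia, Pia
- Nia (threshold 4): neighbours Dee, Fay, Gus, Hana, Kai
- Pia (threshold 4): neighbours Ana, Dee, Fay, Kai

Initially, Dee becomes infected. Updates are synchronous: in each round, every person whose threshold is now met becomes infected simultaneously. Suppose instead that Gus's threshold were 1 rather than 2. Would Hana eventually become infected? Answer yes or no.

no

With Gus's threshold at 1:
Round 1 — Dee becomes infected (initial).
Round 2 — checking thresholds:
  Eli: 1 of 4 neighbours ≥ 1, becomes infected.
  Fay: 1 of 7 neighbours < 7, below threshold.
  Gus: 1 of 5 neighbours ≥ 1, becomes infected.
  Kai: 1 of 6 neighbours < 4, below threshold.
  Nia: 1 of 5 neighbours < 4, below threshold.
  Pia: 1 of 4 neighbours < 4, below threshold.
Round 3 — checking thresholds:
  Ben: 1 of 5 neighbours ≥ 1, becomes infected.
  Fay: 2 of 7 neighbours < 7, below threshold.
  Hana: 1 of 4 neighbours < 3, below threshold.
  Kai: 2 of 6 neighbours < 4, below threshold.
  Nia: 2 of 5 neighbours < 4, below threshold.
  Pia: 1 of 4 neighbours < 4, below threshold.
Round 4 — checking thresholds:
  Ana: 1 of 4 neighbours ≥ 1, becomes infected.
  Fay: 3 of 7 neighbours < 7, below threshold.
  Hana: 2 of 4 neighbours < 3, below threshold.
  Kai: 3 of 6 neighbours < 4, below threshold.
  Nia: 2 of 5 neighbours < 4, below threshold.
  Pia: 1 of 4 neighbours < 4, below threshold.
Round 5 — checking thresholds:
  Fay: 4 of 7 neighbours < 7, below threshold.
  Hana: 2 of 4 neighbours < 3, below threshold.
  Kai: 4 of 6 neighbours ≥ 4, becomes infected.
  Nia: 2 of 5 neighbours < 4, below threshold.
  Pia: 2 of 4 neighbours < 4, below threshold.
Round 6 — no new infections; cascade stops.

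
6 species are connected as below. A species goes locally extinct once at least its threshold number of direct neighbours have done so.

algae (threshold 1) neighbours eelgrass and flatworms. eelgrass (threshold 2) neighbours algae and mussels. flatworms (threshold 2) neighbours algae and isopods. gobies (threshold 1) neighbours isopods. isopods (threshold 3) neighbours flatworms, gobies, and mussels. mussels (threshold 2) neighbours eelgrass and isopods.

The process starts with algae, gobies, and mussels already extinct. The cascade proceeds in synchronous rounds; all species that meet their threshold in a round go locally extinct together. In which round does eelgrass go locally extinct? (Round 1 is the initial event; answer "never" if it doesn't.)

Round 1 — algae, gobies, mussels go locally extinct (initial).
Round 2 — checking thresholds:
  eelgrass: 2 of 2 neighbours ≥ 2, goes locally extinct.
  flatworms: 1 of 2 neighbours < 2, below threshold.
  isopods: 2 of 3 neighbours < 3, below threshold.
Round 3 — no new extinctions; cascade stops.

2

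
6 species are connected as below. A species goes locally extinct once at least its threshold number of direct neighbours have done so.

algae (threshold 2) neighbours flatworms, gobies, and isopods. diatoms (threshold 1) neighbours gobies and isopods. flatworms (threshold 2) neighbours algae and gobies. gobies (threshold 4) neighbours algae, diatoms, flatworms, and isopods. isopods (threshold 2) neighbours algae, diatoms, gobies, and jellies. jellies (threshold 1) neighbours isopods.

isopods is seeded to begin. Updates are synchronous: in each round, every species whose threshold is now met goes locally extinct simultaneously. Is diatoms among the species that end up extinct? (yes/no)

Round 1 — isopods goes locally extinct (initial).
Round 2 — checking thresholds:
  algae: 1 of 3 neighbours < 2, below threshold.
  diatoms: 1 of 2 neighbours ≥ 1, goes locally extinct.
  gobies: 1 of 4 neighbours < 4, below threshold.
  jellies: 1 of 1 neighbours ≥ 1, goes locally extinct.
Round 3 — no new extinctions; cascade stops.

yes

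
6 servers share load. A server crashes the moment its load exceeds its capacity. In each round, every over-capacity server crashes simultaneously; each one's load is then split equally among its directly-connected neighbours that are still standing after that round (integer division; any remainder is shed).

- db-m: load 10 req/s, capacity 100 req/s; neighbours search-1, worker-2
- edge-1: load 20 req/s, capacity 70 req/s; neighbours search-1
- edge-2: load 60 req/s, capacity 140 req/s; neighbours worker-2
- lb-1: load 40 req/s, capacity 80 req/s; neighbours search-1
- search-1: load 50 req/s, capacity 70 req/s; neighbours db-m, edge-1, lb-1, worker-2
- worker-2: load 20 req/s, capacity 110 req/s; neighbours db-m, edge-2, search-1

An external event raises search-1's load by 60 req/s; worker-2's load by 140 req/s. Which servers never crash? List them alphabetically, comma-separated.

edge-1, edge-2, lb-1

Round 1 — search-1 at 110 > 70; worker-2 at 160 > 110. search-1, worker-2 crash.
  search-1 sheds 110 req/s to db-m, edge-1, lb-1: 36 each (2 lost).
    db-m: 10+36 = 46 ≤ 100
    edge-1: 20+36 = 56 ≤ 70
    lb-1: 40+36 = 76 ≤ 80
  worker-2 sheds 160 req/s to db-m, edge-2: 80 each.
    db-m: 46+80 = 126 > 100
    edge-2: 60+80 = 140 ≤ 140
Round 2 — db-m crashes.
  db-m sheds 126 req/s: no online neighbours, lost.
No further crashes.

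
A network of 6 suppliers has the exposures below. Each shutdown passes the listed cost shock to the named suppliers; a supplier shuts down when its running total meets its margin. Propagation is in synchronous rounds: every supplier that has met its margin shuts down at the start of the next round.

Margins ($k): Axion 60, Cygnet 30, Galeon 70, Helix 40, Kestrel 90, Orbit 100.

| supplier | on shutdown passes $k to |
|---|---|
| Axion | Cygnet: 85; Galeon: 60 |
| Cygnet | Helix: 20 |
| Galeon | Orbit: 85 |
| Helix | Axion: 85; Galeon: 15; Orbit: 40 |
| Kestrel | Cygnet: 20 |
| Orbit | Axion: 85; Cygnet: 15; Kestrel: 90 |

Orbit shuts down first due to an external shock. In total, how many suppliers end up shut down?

4

Round 1 — Orbit shuts down (initial).
  Axion: +85 → 85 ≥ 60
  Cygnet: +15 → 15 < 30
  Kestrel: +90 → 90 ≥ 90
Round 2 — Axion, Kestrel shut down.
  Cygnet: +85+20 → 120 ≥ 30
  Galeon: +60 → 60 < 70
Round 3 — Cygnet shuts down.
  Helix: +20 → 20 < 40
No further shutdowns.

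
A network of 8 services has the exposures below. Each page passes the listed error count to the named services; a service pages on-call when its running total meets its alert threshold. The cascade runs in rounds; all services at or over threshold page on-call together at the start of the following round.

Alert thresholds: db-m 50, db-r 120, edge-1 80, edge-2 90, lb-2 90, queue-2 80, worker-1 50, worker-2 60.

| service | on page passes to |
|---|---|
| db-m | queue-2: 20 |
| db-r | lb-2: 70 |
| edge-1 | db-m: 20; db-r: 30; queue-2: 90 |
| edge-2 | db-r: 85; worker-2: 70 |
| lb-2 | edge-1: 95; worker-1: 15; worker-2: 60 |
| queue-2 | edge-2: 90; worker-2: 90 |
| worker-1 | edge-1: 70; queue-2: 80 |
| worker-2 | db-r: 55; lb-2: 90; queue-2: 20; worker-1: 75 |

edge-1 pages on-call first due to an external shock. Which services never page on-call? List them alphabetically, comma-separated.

Round 1 — edge-1 pages on-call (initial).
  db-m: +20 → 20 < 50
  db-r: +30 → 30 < 120
  queue-2: +90 → 90 ≥ 80
Round 2 — queue-2 pages on-call.
  edge-2: +90 → 90 ≥ 90
  worker-2: +90 → 90 ≥ 60
Round 3 — edge-2, worker-2 page on-call.
  db-r: +85+55 → 170 ≥ 120
  lb-2: +90 → 90 ≥ 90
  worker-1: +75 → 75 ≥ 50
Round 4 — db-r, lb-2, worker-1 page on-call.
No further pages.

db-m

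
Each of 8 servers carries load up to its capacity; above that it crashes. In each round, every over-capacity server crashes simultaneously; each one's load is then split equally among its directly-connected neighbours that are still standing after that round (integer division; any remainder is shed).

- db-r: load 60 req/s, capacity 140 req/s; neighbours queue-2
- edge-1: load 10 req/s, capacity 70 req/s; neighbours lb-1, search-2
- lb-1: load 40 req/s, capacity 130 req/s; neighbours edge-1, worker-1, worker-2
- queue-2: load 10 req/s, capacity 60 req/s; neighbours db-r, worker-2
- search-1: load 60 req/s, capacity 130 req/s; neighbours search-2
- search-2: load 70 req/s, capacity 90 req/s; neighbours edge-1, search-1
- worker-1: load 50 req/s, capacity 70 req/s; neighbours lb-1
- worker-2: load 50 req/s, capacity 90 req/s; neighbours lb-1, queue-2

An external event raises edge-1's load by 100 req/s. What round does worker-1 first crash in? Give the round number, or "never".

Round 1 — edge-1 at 110 > 70. edge-1 crashes.
  edge-1 sheds 110 req/s to lb-1, search-2: 55 each.
    lb-1: 40+55 = 95 ≤ 130
    search-2: 70+55 = 125 > 90
Round 2 — search-2 crashes.
  search-2 sheds 125 req/s to search-1: 125 each.
    search-1: 60+125 = 185 > 130
Round 3 — search-1 crashes.
  search-1 sheds 185 req/s: no online neighbours, lost.
No further crashes.

never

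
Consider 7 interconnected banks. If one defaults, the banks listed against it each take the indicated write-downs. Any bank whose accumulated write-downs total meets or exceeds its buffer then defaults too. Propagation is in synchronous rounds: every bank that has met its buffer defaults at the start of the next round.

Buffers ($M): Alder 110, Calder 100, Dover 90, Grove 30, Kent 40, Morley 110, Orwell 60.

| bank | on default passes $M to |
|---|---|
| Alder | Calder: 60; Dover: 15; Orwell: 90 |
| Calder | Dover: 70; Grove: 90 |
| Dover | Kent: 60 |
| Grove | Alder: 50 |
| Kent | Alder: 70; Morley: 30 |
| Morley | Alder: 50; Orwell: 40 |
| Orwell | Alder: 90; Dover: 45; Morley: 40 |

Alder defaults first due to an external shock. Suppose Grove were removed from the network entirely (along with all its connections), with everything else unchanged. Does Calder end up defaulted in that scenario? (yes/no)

no

With Grove removed:
Round 1 — Alder defaults (initial).
  Calder: +60 → 60 < 100
  Dover: +15 → 15 < 90
  Orwell: +90 → 90 ≥ 60
Round 2 — Orwell defaults.
  Dover: +45 → 60 < 90
  Morley: +40 → 40 < 110
No further defaults.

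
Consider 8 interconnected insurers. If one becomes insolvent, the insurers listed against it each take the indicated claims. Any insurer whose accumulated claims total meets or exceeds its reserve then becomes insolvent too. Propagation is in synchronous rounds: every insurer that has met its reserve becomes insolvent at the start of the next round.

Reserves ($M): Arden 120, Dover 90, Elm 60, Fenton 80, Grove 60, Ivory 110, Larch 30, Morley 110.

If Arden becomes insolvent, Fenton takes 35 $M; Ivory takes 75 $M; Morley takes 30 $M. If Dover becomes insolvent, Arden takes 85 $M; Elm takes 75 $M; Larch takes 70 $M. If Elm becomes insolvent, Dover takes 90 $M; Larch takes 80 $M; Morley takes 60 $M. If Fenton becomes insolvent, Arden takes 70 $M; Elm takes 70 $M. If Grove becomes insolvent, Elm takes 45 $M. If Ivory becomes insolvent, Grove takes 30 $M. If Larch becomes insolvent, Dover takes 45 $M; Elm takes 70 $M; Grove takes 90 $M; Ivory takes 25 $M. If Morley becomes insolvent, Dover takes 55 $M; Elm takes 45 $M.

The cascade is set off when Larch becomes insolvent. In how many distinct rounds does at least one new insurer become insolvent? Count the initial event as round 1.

3

Round 1 — Larch becomes insolvent (initial).
  Dover: +45 → 45 < 90
  Elm: +70 → 70 ≥ 60
  Grove: +90 → 90 ≥ 60
  Ivory: +25 → 25 < 110
Round 2 — Elm, Grove become insolvent.
  Dover: +90 → 135 ≥ 90
  Morley: +60 → 60 < 110
Round 3 — Dover becomes insolvent.
  Arden: +85 → 85 < 120
No further insolvencies.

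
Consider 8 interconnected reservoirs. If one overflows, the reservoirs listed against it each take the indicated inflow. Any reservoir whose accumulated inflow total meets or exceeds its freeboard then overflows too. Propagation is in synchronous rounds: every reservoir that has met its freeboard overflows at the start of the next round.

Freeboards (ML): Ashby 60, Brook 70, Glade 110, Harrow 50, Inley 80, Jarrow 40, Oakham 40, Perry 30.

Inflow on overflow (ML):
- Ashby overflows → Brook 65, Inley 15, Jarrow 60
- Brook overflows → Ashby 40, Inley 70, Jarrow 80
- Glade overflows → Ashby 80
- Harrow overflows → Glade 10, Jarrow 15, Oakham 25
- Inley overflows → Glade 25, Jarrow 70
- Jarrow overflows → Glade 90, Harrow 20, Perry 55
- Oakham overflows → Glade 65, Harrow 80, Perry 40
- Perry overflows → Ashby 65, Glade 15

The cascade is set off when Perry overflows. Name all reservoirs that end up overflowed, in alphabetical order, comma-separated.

Round 1 — Perry overflows (initial).
  Ashby: +65 → 65 ≥ 60
  Glade: +15 → 15 < 110
Round 2 — Ashby overflows.
  Brook: +65 → 65 < 70
  Inley: +15 → 15 < 80
  Jarrow: +60 → 60 ≥ 40
Round 3 — Jarrow overflows.
  Glade: +90 → 105 < 110
  Harrow: +20 → 20 < 50
No further overflows.

Ashby, Jarrow, Perry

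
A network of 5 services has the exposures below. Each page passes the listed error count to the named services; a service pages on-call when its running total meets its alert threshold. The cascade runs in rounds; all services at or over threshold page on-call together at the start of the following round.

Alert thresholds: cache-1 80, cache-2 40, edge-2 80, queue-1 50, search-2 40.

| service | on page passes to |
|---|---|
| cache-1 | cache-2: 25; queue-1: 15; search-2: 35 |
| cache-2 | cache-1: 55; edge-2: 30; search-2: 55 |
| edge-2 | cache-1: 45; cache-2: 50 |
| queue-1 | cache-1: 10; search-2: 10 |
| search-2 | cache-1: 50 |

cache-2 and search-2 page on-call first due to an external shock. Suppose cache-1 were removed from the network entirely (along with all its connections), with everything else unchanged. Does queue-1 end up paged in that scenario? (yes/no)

With cache-1 removed:
Round 1 — cache-2, search-2 page on-call (initial).
  edge-2: +30 → 30 < 80
No further pages.

no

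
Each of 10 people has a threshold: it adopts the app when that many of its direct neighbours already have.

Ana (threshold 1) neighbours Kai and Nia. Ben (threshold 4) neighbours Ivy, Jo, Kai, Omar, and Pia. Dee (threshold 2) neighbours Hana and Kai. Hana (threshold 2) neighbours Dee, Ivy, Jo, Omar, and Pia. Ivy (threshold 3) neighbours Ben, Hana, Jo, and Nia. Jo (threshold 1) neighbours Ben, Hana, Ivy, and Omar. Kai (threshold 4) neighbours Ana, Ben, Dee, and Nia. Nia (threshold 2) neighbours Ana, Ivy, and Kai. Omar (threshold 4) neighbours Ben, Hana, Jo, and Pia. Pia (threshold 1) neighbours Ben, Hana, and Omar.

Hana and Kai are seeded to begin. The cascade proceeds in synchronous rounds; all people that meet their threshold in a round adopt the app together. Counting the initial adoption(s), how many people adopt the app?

Round 1 — Hana, Kai adopt the app (initial).
Round 2 — checking thresholds:
  Ana: 1 of 2 neighbours ≥ 1, adopts the app.
  Ben: 1 of 5 neighbours < 4, holds.
  Dee: 2 of 2 neighbours ≥ 2, adopts the app.
  Ivy: 1 of 4 neighbours < 3, holds.
  Jo: 1 of 4 neighbours ≥ 1, adopts the app.
  Nia: 1 of 3 neighbours < 2, holds.
  Omar: 1 of 4 neighbours < 4, holds.
  Pia: 1 of 3 neighbours ≥ 1, adopts the app.
Round 3 — checking thresholds:
  Ben: 3 of 5 neighbours < 4, holds.
  Ivy: 2 of 4 neighbours < 3, holds.
  Nia: 2 of 3 neighbours ≥ 2, adopts the app.
  Omar: 3 of 4 neighbours < 4, holds.
Round 4 — checking thresholds:
  Ben: 3 of 5 neighbours < 4, holds.
  Ivy: 3 of 4 neighbours ≥ 3, adopts the app.
  Omar: 3 of 4 neighbours < 4, holds.
Round 5 — checking thresholds:
  Ben: 4 of 5 neighbours ≥ 4, adopts the app.
  Omar: 3 of 4 neighbours < 4, holds.
Round 6 — checking thresholds:
  Omar: 4 of 4 neighbours ≥ 4, adopts the app.
Round 7 — no new adoptions; cascade stops.

10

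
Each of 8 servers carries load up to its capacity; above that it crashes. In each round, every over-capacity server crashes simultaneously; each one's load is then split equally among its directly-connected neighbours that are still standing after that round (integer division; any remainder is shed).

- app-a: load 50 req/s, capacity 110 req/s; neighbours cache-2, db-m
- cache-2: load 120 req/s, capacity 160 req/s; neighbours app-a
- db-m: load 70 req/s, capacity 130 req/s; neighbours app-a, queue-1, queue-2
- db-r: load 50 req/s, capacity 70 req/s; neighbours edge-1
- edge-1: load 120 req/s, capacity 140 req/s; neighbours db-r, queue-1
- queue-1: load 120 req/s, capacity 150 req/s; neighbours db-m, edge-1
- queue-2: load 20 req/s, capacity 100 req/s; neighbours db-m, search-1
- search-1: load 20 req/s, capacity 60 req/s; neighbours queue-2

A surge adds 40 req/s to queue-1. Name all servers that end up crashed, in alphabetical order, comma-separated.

app-a, cache-2, db-m, db-r, edge-1, queue-1

Round 1 — queue-1 at 160 > 150. queue-1 crashes.
  queue-1 sheds 160 req/s to db-m, edge-1: 80 each.
    db-m: 70+80 = 150 > 130
    edge-1: 120+80 = 200 > 140
Round 2 — db-m, edge-1 crash.
  db-m sheds 150 req/s to app-a, queue-2: 75 each.
    app-a: 50+75 = 125 > 110
    queue-2: 20+75 = 95 ≤ 100
  edge-1 sheds 200 req/s to db-r: 200 each.
    db-r: 50+200 = 250 > 70
Round 3 — app-a, db-r crash.
  app-a sheds 125 req/s to cache-2: 125 each.
    cache-2: 120+125 = 245 > 160
  db-r sheds 250 req/s: no online neighbours, lost.
Round 4 — cache-2 crashes.
  cache-2 sheds 245 req/s: no online neighbours, lost.
No further crashes.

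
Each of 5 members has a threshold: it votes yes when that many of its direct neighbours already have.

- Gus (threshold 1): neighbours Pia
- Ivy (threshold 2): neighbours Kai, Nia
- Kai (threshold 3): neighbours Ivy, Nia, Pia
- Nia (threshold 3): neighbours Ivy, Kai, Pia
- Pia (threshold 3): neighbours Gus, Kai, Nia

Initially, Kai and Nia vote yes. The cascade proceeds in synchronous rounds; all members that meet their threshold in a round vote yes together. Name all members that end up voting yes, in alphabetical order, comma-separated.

Round 1 — Kai, Nia vote yes (initial).
Round 2 — checking thresholds:
  Ivy: 2 of 2 neighbours ≥ 2, votes yes.
  Pia: 2 of 3 neighbours < 3, below threshold.
Round 3 — no new yes votes; cascade stops.

Ivy, Kai, Nia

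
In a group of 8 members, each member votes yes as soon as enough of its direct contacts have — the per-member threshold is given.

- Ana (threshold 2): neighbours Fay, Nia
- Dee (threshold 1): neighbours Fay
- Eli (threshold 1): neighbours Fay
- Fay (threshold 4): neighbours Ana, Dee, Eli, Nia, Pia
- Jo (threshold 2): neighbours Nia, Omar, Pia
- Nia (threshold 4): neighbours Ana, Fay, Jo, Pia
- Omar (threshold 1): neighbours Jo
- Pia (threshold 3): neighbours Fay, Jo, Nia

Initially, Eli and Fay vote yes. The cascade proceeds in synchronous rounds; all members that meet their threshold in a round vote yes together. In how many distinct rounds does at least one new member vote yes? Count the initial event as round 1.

2

Round 1 — Eli, Fay vote yes (initial).
Round 2 — checking thresholds:
  Ana: 1 of 2 neighbours < 2, not yet.
  Dee: 1 of 1 neighbours ≥ 1, votes yes.
  Nia: 1 of 4 neighbours < 4, not yet.
  Pia: 1 of 3 neighbours < 3, not yet.
Round 3 — no new yes votes; cascade stops.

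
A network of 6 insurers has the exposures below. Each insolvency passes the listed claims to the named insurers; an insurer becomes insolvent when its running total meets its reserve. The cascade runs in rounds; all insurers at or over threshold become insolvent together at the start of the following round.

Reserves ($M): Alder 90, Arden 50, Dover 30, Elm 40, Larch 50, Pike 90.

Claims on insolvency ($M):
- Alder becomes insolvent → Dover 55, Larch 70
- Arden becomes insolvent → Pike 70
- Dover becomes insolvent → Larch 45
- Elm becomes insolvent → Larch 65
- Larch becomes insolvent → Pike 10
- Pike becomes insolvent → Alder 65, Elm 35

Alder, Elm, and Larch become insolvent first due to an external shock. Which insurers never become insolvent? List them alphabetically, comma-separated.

Arden, Pike

Round 1 — Alder, Elm, Larch become insolvent (initial).
  Dover: +55 → 55 ≥ 30
  Pike: +10 → 10 < 90
Round 2 — Dover becomes insolvent.
No further insolvencies.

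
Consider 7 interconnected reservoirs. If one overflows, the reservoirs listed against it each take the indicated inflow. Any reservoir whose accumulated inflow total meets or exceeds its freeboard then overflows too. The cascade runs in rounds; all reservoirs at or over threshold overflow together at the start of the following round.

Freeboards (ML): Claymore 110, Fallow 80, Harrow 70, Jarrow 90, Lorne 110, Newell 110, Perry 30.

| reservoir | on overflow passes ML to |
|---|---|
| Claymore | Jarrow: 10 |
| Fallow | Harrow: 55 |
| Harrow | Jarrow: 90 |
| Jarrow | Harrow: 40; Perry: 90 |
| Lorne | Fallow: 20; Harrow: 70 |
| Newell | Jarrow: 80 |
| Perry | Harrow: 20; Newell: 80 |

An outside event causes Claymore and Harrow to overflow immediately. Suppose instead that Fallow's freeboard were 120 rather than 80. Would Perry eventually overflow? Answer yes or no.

yes

With Fallow's freeboard at 120:
Round 1 — Claymore, Harrow overflow (initial).
  Jarrow: +10+90 → 100 ≥ 90
Round 2 — Jarrow overflows.
  Perry: +90 → 90 ≥ 30
Round 3 — Perry overflows.
  Newell: +80 → 80 < 110
No further overflows.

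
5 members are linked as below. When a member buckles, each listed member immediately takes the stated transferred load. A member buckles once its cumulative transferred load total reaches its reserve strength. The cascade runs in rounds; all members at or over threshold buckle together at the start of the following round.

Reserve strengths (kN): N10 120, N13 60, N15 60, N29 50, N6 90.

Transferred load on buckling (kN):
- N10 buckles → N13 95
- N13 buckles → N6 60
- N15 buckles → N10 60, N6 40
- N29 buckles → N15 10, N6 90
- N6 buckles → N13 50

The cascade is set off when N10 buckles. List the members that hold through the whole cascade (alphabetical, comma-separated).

N15, N29, N6

Round 1 — N10 buckles (initial).
  N13: +95 → 95 ≥ 60
Round 2 — N13 buckles.
  N6: +60 → 60 < 90
No further bucklings.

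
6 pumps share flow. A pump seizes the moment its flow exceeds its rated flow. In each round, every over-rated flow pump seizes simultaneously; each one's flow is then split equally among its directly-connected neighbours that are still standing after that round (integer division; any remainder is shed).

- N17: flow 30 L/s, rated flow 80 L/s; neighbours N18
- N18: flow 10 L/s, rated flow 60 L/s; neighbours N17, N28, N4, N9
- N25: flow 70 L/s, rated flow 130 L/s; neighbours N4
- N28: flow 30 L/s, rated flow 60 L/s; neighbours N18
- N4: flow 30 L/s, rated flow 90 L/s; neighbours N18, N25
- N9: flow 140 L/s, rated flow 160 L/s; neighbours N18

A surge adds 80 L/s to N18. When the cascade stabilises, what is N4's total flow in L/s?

Round 1 — N18 at 90 > 60. N18 seizes.
  N18 sheds 90 L/s to N17, N28, N4, N9: 22 each (2 lost).
    N17: 30+22 = 52 ≤ 80
    N28: 30+22 = 52 ≤ 60
    N4: 30+22 = 52 ≤ 90
    N9: 140+22 = 162 > 160
Round 2 — N9 seizes.
  N9 sheds 162 L/s: no online neighbours, lost.
No further seizures.

52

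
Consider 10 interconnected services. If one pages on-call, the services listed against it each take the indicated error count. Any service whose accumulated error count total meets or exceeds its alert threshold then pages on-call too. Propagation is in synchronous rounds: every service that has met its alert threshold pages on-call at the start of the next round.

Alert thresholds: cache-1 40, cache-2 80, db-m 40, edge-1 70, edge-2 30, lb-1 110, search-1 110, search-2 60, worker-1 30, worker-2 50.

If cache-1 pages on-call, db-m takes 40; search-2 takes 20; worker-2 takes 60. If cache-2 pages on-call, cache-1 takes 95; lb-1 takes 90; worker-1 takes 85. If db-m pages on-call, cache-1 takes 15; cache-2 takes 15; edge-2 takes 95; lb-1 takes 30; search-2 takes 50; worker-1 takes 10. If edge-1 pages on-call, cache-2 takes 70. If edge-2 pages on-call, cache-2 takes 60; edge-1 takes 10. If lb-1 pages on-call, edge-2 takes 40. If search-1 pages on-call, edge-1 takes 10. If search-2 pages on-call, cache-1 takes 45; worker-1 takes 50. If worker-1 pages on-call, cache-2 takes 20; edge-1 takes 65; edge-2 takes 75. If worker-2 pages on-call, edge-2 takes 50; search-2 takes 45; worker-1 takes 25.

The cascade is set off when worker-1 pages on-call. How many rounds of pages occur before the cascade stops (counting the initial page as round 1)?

Round 1 — worker-1 pages on-call (initial).
  cache-2: +20 → 20 < 80
  edge-1: +65 → 65 < 70
  edge-2: +75 → 75 ≥ 30
Round 2 — edge-2 pages on-call.
  cache-2: +60 → 80 ≥ 80
  edge-1: +10 → 75 ≥ 70
Round 3 — cache-2, edge-1 page on-call.
  cache-1: +95 → 95 ≥ 40
  lb-1: +90 → 90 < 110
Round 4 — cache-1 pages on-call.
  db-m: +40 → 40 ≥ 40
  search-2: +20 → 20 < 60
  worker-2: +60 → 60 ≥ 50
Round 5 — db-m, worker-2 page on-call.
  lb-1: +30 → 120 ≥ 110
  search-2: +50+45 → 115 ≥ 60
Round 6 — lb-1, search-2 page on-call.
No further pages.

6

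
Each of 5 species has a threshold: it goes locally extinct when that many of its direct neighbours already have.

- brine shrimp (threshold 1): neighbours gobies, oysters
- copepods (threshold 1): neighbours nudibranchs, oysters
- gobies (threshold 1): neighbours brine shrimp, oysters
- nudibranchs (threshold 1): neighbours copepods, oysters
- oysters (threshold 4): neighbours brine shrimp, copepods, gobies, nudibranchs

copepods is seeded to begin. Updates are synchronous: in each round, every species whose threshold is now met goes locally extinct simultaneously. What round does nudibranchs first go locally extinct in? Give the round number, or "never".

2

Round 1 — copepods goes locally extinct (initial).
Round 2 — checking thresholds:
  nudibranchs: 1 of 2 neighbours ≥ 1, goes locally extinct.
  oysters: 1 of 4 neighbours < 4, holds.
Round 3 — no new extinctions; cascade stops.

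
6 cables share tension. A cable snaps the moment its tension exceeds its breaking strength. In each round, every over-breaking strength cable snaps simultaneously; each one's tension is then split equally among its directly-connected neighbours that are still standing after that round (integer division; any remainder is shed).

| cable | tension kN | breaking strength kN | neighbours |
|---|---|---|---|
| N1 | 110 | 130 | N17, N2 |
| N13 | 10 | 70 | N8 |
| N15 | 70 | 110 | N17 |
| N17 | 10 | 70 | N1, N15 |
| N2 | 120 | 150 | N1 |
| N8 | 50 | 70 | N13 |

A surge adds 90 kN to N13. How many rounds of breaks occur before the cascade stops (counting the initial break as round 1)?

Round 1 — N13 at 100 > 70. N13 snaps.
  N13 sheds 100 kN to N8: 100 each.
    N8: 50+100 = 150 > 70
Round 2 — N8 snaps.
  N8 sheds 150 kN: no online neighbours, lost.
No further breaks.

2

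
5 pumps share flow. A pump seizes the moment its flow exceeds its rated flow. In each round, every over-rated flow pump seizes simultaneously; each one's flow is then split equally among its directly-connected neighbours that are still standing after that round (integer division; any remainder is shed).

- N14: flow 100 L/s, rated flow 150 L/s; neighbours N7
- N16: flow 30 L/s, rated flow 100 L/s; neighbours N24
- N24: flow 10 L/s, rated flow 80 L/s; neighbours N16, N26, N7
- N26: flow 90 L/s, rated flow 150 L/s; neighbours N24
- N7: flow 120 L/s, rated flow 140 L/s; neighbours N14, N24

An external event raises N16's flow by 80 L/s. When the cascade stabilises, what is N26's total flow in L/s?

Round 1 — N16 at 110 > 100. N16 seizes.
  N16 sheds 110 L/s to N24: 110 each.
    N24: 10+110 = 120 > 80
Round 2 — N24 seizes.
  N24 sheds 120 L/s to N26, N7: 60 each.
    N26: 90+60 = 150 ≤ 150
    N7: 120+60 = 180 > 140
Round 3 — N7 seizes.
  N7 sheds 180 L/s to N14: 180 each.
    N14: 100+180 = 280 > 150
Round 4 — N14 seizes.
  N14 sheds 280 L/s: no online neighbours, lost.
No further seizures.

150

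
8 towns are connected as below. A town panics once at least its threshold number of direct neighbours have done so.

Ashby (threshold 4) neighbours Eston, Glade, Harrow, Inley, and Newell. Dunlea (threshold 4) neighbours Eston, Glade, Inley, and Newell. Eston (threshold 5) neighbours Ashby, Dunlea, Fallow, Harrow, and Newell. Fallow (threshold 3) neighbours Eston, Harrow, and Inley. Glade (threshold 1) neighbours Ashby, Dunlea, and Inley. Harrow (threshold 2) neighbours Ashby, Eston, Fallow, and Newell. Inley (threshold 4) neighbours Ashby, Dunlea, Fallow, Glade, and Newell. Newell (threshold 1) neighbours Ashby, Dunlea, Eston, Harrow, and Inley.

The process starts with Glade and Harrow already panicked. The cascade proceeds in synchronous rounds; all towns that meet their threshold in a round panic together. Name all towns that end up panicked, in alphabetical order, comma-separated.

Glade, Harrow, Newell

Round 1 — Glade, Harrow panic (initial).
Round 2 — checking thresholds:
  Ashby: 2 of 5 neighbours < 4, holds.
  Dunlea: 1 of 4 neighbours < 4, holds.
  Eston: 1 of 5 neighbours < 5, holds.
  Fallow: 1 of 3 neighbours < 3, holds.
  Inley: 1 of 5 neighbours < 4, holds.
  Newell: 1 of 5 neighbours ≥ 1, panics.
Round 3 — no new panics; cascade stops.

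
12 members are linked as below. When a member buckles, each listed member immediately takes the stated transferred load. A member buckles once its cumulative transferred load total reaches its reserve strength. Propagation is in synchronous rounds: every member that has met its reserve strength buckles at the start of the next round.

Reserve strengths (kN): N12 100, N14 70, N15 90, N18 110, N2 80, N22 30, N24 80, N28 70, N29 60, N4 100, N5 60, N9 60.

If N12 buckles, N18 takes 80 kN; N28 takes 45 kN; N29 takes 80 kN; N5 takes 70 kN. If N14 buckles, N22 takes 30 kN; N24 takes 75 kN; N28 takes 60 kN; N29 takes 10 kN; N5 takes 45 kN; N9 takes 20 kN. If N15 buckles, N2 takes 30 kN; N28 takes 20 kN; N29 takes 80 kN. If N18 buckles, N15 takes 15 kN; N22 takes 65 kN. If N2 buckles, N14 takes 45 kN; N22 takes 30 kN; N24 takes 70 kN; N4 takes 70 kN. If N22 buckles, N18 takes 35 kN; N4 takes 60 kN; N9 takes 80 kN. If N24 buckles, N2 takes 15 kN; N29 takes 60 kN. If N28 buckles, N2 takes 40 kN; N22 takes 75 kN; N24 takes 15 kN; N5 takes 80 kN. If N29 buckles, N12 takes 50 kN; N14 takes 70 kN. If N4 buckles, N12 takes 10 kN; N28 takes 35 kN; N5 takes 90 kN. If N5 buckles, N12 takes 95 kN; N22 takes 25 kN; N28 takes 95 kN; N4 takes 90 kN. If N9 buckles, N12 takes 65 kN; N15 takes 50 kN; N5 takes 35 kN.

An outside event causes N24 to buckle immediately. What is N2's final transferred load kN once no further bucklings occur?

Round 1 — N24 buckles (initial).
  N2: +15 → 15 < 80
  N29: +60 → 60 ≥ 60
Round 2 — N29 buckles.
  N12: +50 → 50 < 100
  N14: +70 → 70 ≥ 70
Round 3 — N14 buckles.
  N22: +30 → 30 ≥ 30
  N28: +60 → 60 < 70
  N5: +45 → 45 < 60
  N9: +20 → 20 < 60
Round 4 — N22 buckles.
  N18: +35 → 35 < 110
  N4: +60 → 60 < 100
  N9: +80 → 100 ≥ 60
Round 5 — N9 buckles.
  N12: +65 → 115 ≥ 100
  N15: +50 → 50 < 90
  N5: +35 → 80 ≥ 60
Round 6 — N12, N5 buckle.
  N18: +80 → 115 ≥ 110
  N28: +45+95 → 200 ≥ 70
  N4: +90 → 150 ≥ 100
Round 7 — N18, N28, N4 buckle.
  N15: +15 → 65 < 90
  N2: +40 → 55 < 80
No further bucklings.

55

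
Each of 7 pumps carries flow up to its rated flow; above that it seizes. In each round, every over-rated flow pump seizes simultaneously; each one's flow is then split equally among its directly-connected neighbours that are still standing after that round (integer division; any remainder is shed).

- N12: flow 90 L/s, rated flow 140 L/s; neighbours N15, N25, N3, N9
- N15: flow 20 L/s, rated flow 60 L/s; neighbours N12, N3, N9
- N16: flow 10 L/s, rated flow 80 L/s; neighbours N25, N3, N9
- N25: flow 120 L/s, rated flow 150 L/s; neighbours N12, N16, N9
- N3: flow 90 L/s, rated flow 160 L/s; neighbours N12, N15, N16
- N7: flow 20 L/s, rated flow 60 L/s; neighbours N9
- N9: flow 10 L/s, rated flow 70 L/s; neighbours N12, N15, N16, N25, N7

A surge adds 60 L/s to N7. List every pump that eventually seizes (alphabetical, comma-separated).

Round 1 — N7 at 80 > 60. N7 seizes.
  N7 sheds 80 L/s to N9: 80 each.
    N9: 10+80 = 90 > 70
Round 2 — N9 seizes.
  N9 sheds 90 L/s to N12, N15, N16, N25: 22 each (2 lost).
    N12: 90+22 = 112 ≤ 140
    N15: 20+22 = 42 ≤ 60
    N16: 10+22 = 32 ≤ 80
    N25: 120+22 = 142 ≤ 150
No further seizures.

N7, N9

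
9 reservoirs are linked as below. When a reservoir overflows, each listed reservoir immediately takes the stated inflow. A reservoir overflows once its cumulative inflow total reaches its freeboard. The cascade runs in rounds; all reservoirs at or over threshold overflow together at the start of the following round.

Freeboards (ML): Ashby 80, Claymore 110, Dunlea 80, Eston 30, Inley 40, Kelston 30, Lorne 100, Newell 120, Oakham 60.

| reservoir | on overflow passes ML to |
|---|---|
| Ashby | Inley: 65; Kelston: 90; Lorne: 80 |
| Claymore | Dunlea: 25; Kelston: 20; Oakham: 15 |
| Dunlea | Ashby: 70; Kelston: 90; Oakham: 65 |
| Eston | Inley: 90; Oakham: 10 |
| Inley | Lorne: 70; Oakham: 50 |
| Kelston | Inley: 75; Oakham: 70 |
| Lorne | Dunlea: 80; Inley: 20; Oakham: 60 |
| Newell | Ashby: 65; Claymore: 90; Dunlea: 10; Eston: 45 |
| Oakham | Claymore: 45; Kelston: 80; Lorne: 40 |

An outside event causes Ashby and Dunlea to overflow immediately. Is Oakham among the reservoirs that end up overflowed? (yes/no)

yes

Round 1 — Ashby, Dunlea overflow (initial).
  Inley: +65 → 65 ≥ 40
  Kelston: +90+90 → 180 ≥ 30
  Lorne: +80 → 80 < 100
  Oakham: +65 → 65 ≥ 60
Round 2 — Inley, Kelston, Oakham overflow.
  Claymore: +45 → 45 < 110
  Lorne: +70+40 → 190 ≥ 100
Round 3 — Lorne overflows.
No further overflows.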